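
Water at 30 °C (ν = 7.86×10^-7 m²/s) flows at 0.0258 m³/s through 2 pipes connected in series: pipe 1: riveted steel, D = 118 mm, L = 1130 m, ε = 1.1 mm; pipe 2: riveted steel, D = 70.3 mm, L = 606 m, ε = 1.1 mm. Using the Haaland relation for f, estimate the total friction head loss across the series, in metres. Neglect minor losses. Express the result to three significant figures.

Pipe 1: V = 2.359 m/s, Re = 3.54×10^5, ε/D = 0.00932, f = 0.03726, h_1 = f(L/D)V²/2g = 101.2 m
Pipe 2: V = 6.647 m/s, Re = 5.95×10^5, ε/D = 0.0156, f = 0.04453, h_2 = f(L/D)V²/2g = 864.4 m
Series → Q common, losses add: H = Σh = 965.6 m

H ≈ 966 m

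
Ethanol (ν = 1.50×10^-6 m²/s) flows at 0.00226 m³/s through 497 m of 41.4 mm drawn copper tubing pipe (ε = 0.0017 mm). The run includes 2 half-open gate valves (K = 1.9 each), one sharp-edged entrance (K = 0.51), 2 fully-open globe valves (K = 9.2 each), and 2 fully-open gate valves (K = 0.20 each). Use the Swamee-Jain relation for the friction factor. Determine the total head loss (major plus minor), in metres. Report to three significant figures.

H_L ≈ 40.0 m

V = 4Q/(πD²) = 1.679 m/s; V²/2g = 0.1437 m
Re = 4.63×10^4, ε/D = 4.11×10^-5 → f = 0.02128 (Swamee-Jain)
Major: h_f = f(L/D)·V²/2g = 0.02128·12005·0.1437 = 36.70 m
Minor: ΣK = 23.1; h_m = ΣK·V²/2g = 3.320 m
Total H_L = 36.70 + 3.320 = 40.02 m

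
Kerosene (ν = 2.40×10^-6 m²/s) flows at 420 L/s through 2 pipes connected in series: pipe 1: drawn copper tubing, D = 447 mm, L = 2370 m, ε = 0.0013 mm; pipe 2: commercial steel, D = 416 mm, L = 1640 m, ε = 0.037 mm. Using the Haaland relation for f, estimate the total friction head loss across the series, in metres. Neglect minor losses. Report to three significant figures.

H ≈ 52.3 m

Pipe 1: V = 2.676 m/s, Re = 4.98×10^5, ε/D = 2.91×10^-6, f = 0.01310, h_1 = f(L/D)V²/2g = 25.36 m
Pipe 2: V = 3.090 m/s, Re = 5.36×10^5, ε/D = 8.89×10^-5, f = 0.01402, h_2 = f(L/D)V²/2g = 26.90 m
Series → Q common, losses add: H = Σh = 52.26 m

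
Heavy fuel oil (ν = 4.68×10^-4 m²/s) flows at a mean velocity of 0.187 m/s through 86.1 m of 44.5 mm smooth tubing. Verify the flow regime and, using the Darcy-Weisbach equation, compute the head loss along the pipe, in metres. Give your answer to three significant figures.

Re = VD/ν = 0.187·0.04450/4.68×10^-4 = 17.8 → laminar (Re < 2300)
f = 64/Re = 3.599
h_f = f(L/D)V²/(2g) = 3.599·(86.1/0.04450)·0.187²/(2·9.81) = 12.41 m

h_f ≈ 12.4 m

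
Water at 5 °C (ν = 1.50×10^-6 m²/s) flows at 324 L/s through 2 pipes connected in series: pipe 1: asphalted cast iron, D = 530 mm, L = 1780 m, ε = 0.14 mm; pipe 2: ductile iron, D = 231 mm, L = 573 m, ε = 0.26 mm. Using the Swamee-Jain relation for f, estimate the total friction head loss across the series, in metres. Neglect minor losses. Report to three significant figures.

Pipe 1: V = 1.469 m/s, Re = 5.19×10^5, ε/D = 2.64×10^-4, f = 0.01604, h_1 = f(L/D)V²/2g = 5.921 m
Pipe 2: V = 7.731 m/s, Re = 1.19×10^6, ε/D = 0.00113, f = 0.02053, h_2 = f(L/D)V²/2g = 155.1 m
Series → Q common, losses add: H = Σh = 161.0 m

H ≈ 161 m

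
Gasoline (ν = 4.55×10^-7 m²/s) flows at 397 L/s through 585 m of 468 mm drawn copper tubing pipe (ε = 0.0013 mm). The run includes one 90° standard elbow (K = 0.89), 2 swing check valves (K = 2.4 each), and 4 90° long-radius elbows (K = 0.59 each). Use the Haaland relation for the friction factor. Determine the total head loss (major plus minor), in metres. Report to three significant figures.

V = 4Q/(πD²) = 2.308 m/s; V²/2g = 0.2715 m
Re = 2.37×10^6, ε/D = 2.78×10^-6 → f = 0.01015 (Haaland)
Major: h_f = f(L/D)·V²/2g = 0.01015·1250·0.2715 = 3.445 m
Minor: ΣK = 8.05; h_m = ΣK·V²/2g = 2.185 m
Total H_L = 3.445 + 2.185 = 5.631 m

H_L ≈ 5.63 m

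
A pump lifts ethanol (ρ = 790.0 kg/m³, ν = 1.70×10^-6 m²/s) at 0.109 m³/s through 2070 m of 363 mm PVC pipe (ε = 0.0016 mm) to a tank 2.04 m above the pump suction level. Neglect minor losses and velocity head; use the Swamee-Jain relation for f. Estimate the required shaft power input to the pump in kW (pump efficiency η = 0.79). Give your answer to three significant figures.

V = 4Q/(πD²) = 1.053 m/s; Re = 2.25×10^5; ε/D = 4.41×10^-6; f = 0.01523
h_f = f(L/D)V²/2g = 4.909 m
Total head H = z + h_f = 2.04 + 4.909 = 6.949 m
P_hyd = ρgQH = 790.0·9.81·0.109·6.949 = 5.870 kW
P_shaft = P_hyd/η = 5.870/0.79 = 7.431 kW

P_shaft ≈ 7.43 kW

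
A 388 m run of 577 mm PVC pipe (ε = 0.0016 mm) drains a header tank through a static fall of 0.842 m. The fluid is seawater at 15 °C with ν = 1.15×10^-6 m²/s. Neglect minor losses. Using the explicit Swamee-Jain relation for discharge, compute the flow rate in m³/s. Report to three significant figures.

Swamee-Jain (Type II): Q = -0.965·√(gD⁵h_f/L)·ln[ε/(3.7D) + √(3.17ν²L/(gD³h_f))]
√(gD⁵h_f/L) = √(9.81·0.577⁵·0.842/388) = 0.03690
ε/(3.7D) = 7.49×10^-7; √(3.17ν²L/(gD³h_f)) = 3.20×10^-5
Q = -0.965·0.03690·ln(3.277×10^-5) = 0.3677 m³/s
Check: V = 1.41 m/s, Re = 7.06×10^5, f = 0.01238, h_f = 0.839 m ≈ 0.842 m ✓

Q ≈ 0.368 m³/s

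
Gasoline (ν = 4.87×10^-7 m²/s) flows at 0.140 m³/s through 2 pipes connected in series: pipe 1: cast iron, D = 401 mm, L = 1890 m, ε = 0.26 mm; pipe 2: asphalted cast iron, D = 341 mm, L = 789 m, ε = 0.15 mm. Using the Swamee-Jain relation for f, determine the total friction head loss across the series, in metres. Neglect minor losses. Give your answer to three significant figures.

Pipe 1: V = 1.109 m/s, Re = 9.13×10^5, ε/D = 6.48×10^-4, f = 0.01827, h_1 = f(L/D)V²/2g = 5.394 m
Pipe 2: V = 1.533 m/s, Re = 1.07×10^6, ε/D = 4.40×10^-4, f = 0.01684, h_2 = f(L/D)V²/2g = 4.667 m
Series → Q common, losses add: H = Σh = 10.06 m

H ≈ 10.1 m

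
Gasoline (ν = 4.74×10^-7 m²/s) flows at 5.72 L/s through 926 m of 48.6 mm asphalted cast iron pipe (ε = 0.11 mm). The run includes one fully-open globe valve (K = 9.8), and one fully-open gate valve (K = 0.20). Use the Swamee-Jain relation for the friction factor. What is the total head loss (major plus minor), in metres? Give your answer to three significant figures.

V = 4Q/(πD²) = 3.083 m/s; V²/2g = 0.4846 m
Re = 3.16×10^5, ε/D = 0.00226 → f = 0.02488 (Swamee-Jain)
Major: h_f = f(L/D)·V²/2g = 0.02488·19053·0.4846 = 229.7 m
Minor: ΣK = 10.0; h_m = ΣK·V²/2g = 4.846 m
Total H_L = 229.7 + 4.846 = 234.6 m

H_L ≈ 235 m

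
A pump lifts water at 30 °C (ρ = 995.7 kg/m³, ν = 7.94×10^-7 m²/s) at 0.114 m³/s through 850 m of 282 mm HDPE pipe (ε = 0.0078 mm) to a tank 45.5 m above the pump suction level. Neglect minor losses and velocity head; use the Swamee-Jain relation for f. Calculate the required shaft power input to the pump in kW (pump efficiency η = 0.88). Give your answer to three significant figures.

P_shaft ≈ 66.0 kW

V = 4Q/(πD²) = 1.825 m/s; Re = 6.48×10^5; ε/D = 2.77×10^-5; f = 0.01300
h_f = f(L/D)V²/2g = 6.655 m
Total head H = z + h_f = 45.5 + 6.655 = 52.16 m
P_hyd = ρgQH = 995.7·9.81·0.114·52.16 = 58.08 kW
P_shaft = P_hyd/η = 58.08/0.88 = 66.00 kW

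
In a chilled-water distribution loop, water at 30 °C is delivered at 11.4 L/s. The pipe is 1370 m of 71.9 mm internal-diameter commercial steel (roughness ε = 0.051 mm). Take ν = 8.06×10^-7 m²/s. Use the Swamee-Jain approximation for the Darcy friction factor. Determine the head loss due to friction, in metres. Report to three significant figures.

V = 4Q/(πD²) = 4·0.0114/(π·0.0719²) = 2.808 m/s
Re = VD/ν = 2.808·0.0719/8.06×10^-7 = 2.50×10^5 → turbulent
ε/D = 0.051/71.9 = 7.09×10^-4
Swamee-Jain: f = 0.01965
h_f = f(L/D)V²/(2g) = 0.01965·(1370/0.0719)·2.808²/(2·9.81) = 150.4 m

h_f ≈ 150 m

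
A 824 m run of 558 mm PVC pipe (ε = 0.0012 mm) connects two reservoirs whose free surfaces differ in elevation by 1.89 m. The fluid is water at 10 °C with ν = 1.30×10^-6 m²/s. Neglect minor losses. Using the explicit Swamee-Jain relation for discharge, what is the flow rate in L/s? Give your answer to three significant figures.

Q ≈ 343 L/s

Swamee-Jain (Type II): Q = -0.965·√(gD⁵h_f/L)·ln[ε/(3.7D) + √(3.17ν²L/(gD³h_f))]
√(gD⁵h_f/L) = √(9.81·0.558⁵·1.89/824) = 0.03489
ε/(3.7D) = 5.81×10^-7; √(3.17ν²L/(gD³h_f)) = 3.70×10^-5
Q = -0.965·0.03489·ln(3.760×10^-5) = 0.3430 m³/s
Check: V = 1.40 m/s, Re = 6.02×10^5, f = 0.01271, h_f = 1.88 m ≈ 1.89 m ✓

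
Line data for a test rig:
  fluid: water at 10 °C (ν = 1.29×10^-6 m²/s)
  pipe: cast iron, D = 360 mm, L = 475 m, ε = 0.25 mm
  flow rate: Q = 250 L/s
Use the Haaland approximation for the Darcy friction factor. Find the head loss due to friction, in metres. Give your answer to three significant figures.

V = 4Q/(πD²) = 4·0.250/(π·0.360²) = 2.456 m/s
Re = VD/ν = 2.456·0.360/1.29×10^-6 = 6.85×10^5 → turbulent
ε/D = 0.25/360 = 6.94×10^-4
Haaland: f = 0.01854
h_f = f(L/D)V²/(2g) = 0.01854·(475/0.360)·2.456²/(2·9.81) = 7.520 m

h_f ≈ 7.52 m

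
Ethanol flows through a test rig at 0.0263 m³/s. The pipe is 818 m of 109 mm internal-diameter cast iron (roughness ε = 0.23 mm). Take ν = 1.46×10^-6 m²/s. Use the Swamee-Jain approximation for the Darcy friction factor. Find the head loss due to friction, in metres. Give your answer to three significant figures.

h_f ≈ 75.2 m

V = 4Q/(πD²) = 4·0.0263/(π·0.109²) = 2.818 m/s
Re = VD/ν = 2.818·0.109/1.46×10^-6 = 2.10×10^5 → turbulent
ε/D = 0.23/109 = 0.00211
Swamee-Jain: f = 0.02475
h_f = f(L/D)V²/(2g) = 0.02475·(818/0.109)·2.818²/(2·9.81) = 75.20 m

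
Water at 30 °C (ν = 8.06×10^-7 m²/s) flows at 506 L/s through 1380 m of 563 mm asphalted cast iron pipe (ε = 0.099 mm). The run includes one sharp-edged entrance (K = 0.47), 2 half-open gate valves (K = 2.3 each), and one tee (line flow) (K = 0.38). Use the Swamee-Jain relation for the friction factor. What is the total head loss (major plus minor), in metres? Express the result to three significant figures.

H_L ≈ 8.49 m

V = 4Q/(πD²) = 2.033 m/s; V²/2g = 0.2106 m
Re = 1.42×10^6, ε/D = 1.76×10^-4 → f = 0.01422 (Swamee-Jain)
Major: h_f = f(L/D)·V²/2g = 0.01422·2451·0.2106 = 7.341 m
Minor: ΣK = 5.45; h_m = ΣK·V²/2g = 1.148 m
Total H_L = 7.341 + 1.148 = 8.489 m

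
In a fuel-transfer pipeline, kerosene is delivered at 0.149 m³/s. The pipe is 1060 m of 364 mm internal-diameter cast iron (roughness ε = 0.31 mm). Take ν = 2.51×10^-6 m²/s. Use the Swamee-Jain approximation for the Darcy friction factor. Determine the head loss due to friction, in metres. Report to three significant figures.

V = 4Q/(πD²) = 4·0.149/(π·0.364²) = 1.432 m/s
Re = VD/ν = 1.432·0.364/2.51×10^-6 = 2.08×10^5 → turbulent
ε/D = 0.31/364 = 8.52×10^-4
Swamee-Jain: f = 0.02054
h_f = f(L/D)V²/(2g) = 0.02054·(1060/0.364)·1.432²/(2·9.81) = 6.249 m

h_f ≈ 6.25 m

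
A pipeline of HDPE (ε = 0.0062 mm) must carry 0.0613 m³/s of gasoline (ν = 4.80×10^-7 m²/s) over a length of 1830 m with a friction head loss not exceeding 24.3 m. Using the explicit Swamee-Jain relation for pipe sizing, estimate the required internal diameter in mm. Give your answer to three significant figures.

D ≈ 199 mm

Swamee-Jain (Type III): D = 0.66·[ε^1.25·(LQ²/(gh_f))^4.75 + ν·Q^9.4·(L/(gh_f))^5.2]^0.04
LQ²/(gh_f) = 0.02885; L/(gh_f) = 7.677
Term 1 = ε^1.25·(…)^4.75 = 1.50×10^-14; Term 2 = ν·Q^9.4·(…)^5.2 = 7.70×10^-14
D = 0.66·(1.50×10^-14 + 7.70×10^-14)^0.04 = 0.1986 m = 199 mm
Check: V = 1.98 m/s, Re = 8.19×10^5, f = 0.01265, h_f = 23.2 m ≈ 24.3 m ✓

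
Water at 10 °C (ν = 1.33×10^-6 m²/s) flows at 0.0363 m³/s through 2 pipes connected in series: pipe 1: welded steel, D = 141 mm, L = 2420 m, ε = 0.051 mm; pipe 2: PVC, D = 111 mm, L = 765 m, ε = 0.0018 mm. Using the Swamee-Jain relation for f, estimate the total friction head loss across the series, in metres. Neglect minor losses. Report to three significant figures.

H ≈ 156 m

Pipe 1: V = 2.325 m/s, Re = 2.46×10^5, ε/D = 3.62×10^-4, f = 0.01779, h_1 = f(L/D)V²/2g = 84.11 m
Pipe 2: V = 3.751 m/s, Re = 3.13×10^5, ε/D = 1.62×10^-5, f = 0.01445, h_2 = f(L/D)V²/2g = 71.45 m
Series → Q common, losses add: H = Σh = 155.6 m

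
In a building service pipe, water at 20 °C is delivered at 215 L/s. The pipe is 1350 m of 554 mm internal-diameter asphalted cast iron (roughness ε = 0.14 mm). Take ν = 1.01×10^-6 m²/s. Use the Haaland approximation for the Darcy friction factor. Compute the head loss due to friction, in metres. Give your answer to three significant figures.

h_f ≈ 1.56 m

V = 4Q/(πD²) = 4·0.215/(π·0.554²) = 0.8919 m/s
Re = VD/ν = 0.8919·0.554/1.01×10^-6 = 4.89×10^5 → turbulent
ε/D = 0.14/554 = 2.53×10^-4
Haaland: f = 0.01579
h_f = f(L/D)V²/(2g) = 0.01579·(1350/0.554)·0.8919²/(2·9.81) = 1.560 m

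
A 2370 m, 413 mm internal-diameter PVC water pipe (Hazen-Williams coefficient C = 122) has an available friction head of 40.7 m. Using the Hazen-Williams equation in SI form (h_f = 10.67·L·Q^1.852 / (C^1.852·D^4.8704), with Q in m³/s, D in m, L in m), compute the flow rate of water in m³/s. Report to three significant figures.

Rearranging: Q = [h_f·C^1.852·D^4.8704 / (10.67·L)]^(1/1.852)
Q = [40.7·122^1.852·0.413^4.8704 / (10.67·2370)]^0.540 = 0.3699 m³/s

Q ≈ 0.370 m³/s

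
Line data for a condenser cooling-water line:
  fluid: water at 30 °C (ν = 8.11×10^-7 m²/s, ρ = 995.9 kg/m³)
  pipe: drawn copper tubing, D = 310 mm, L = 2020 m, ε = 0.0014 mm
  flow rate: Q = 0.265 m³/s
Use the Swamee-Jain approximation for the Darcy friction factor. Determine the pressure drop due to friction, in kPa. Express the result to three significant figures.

Δp ≈ 448 kPa

V = 4Q/(πD²) = 4·0.265/(π·0.310²) = 3.511 m/s
Re = VD/ν = 3.511·0.310/8.11×10^-7 = 1.34×10^6 → turbulent
ε/D = 0.0014/310 = 4.52×10^-6
Swamee-Jain: f = 0.01119
h_f = f(L/D)V²/(2g) = 0.01119·(2020/0.310)·3.511²/(2·9.81) = 45.81 m
Δp = ρg·h_f = 995.9·9.81·45.81 = 447.5 kPa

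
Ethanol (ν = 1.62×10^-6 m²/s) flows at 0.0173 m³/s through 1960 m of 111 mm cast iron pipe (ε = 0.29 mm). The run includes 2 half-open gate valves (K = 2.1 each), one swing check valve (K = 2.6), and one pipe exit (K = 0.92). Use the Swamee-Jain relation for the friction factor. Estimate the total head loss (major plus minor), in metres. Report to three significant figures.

H_L ≈ 77.7 m

V = 4Q/(πD²) = 1.788 m/s; V²/2g = 0.1629 m
Re = 1.22×10^5, ε/D = 0.00261 → f = 0.02658 (Swamee-Jain)
Major: h_f = f(L/D)·V²/2g = 0.02658·17658·0.1629 = 76.46 m
Minor: ΣK = 7.72; h_m = ΣK·V²/2g = 1.258 m
Total H_L = 76.46 + 1.258 = 77.71 m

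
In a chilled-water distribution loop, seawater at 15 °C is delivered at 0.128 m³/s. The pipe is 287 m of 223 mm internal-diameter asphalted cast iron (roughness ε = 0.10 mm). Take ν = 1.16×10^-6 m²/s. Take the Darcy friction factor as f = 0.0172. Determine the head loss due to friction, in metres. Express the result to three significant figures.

h_f ≈ 12.1 m

V = 4Q/(πD²) = 4·0.128/(π·0.223²) = 3.277 m/s
h_f = f(L/D)V²/(2g) = 0.01720·(287/0.223)·3.277²/(2·9.81) = 12.12 m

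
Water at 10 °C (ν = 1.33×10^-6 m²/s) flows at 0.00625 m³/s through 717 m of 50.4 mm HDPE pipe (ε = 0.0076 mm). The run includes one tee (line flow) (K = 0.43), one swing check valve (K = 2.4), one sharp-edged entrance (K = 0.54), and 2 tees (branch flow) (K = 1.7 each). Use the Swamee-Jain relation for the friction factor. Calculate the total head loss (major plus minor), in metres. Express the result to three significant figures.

V = 4Q/(πD²) = 3.133 m/s; V²/2g = 0.5002 m
Re = 1.19×10^5, ε/D = 1.51×10^-4 → f = 0.01819 (Swamee-Jain)
Major: h_f = f(L/D)·V²/2g = 0.01819·14226·0.5002 = 129.5 m
Minor: ΣK = 6.77; h_m = ΣK·V²/2g = 3.386 m
Total H_L = 129.5 + 3.386 = 132.8 m

H_L ≈ 133 m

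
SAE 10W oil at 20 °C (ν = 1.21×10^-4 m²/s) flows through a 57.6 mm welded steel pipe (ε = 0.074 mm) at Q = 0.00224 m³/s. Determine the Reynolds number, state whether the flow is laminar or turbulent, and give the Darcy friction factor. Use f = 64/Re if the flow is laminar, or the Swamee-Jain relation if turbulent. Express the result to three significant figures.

V = 4Q/(πD²) = 0.8596 m/s
Re = VD/ν = 0.8596·0.0576/1.21×10^-4 = 409
Re < 2300 → laminar → f = 64/Re = 0.1564

Re ≈ 409; laminar; f = 64/Re ≈ 0.156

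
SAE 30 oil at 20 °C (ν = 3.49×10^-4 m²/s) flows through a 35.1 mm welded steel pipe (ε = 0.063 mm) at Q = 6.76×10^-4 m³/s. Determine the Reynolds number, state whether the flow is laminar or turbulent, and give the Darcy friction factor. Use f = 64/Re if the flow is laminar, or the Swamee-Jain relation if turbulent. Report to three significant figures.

Re ≈ 70.3; laminar; f = 64/Re ≈ 0.911

V = 4Q/(πD²) = 0.6986 m/s
Re = VD/ν = 0.6986·0.0351/3.49×10^-4 = 70.3
Re < 2300 → laminar → f = 64/Re = 0.9109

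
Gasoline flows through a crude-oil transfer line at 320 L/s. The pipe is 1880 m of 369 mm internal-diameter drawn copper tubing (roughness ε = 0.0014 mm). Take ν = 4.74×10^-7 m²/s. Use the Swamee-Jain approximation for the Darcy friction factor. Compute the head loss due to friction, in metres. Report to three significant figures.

V = 4Q/(πD²) = 4·0.320/(π·0.369²) = 2.992 m/s
Re = VD/ν = 2.992·0.369/4.74×10^-7 = 2.33×10^6 → turbulent
ε/D = 0.0014/369 = 3.79×10^-6
Swamee-Jain: f = 0.01028
h_f = f(L/D)V²/(2g) = 0.01028·(1880/0.369)·2.992²/(2·9.81) = 23.90 m

h_f ≈ 23.9 m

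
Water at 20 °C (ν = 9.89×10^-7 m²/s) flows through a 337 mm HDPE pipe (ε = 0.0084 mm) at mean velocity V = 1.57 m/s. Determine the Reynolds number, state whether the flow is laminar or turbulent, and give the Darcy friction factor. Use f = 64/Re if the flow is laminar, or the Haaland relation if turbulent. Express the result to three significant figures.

Re ≈ 5.35×10^5; turbulent; f ≈ 0.0132

Re = VD/ν = 1.570·0.337/9.89×10^-7 = 5.35×10^5
Re > 4000 → turbulent; ε/D = 2.49×10^-5
Haaland: f = 0.01322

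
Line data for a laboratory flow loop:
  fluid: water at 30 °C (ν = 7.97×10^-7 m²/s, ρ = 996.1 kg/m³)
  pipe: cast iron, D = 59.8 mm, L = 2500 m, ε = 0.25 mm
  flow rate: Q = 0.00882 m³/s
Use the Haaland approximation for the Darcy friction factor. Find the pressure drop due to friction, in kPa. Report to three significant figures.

Δp ≈ 6010 kPa

V = 4Q/(πD²) = 4·0.00882/(π·0.0598²) = 3.140 m/s
Re = VD/ν = 3.140·0.0598/7.97×10^-7 = 2.36×10^5 → turbulent
ε/D = 0.25/59.8 = 0.00418
Haaland: f = 0.02926
h_f = f(L/D)V²/(2g) = 0.02926·(2500/0.0598)·3.140²/(2·9.81) = 614.8 m
Δp = ρg·h_f = 996.1·9.81·614.8 = 6007 kPa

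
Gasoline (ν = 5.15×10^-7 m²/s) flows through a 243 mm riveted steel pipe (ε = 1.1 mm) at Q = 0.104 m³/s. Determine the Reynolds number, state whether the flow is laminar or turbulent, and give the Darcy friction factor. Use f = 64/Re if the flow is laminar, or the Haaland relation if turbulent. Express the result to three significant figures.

Re ≈ 1.06×10^6; turbulent; f ≈ 0.0296

V = 4Q/(πD²) = 2.242 m/s
Re = VD/ν = 2.242·0.243/5.15×10^-7 = 1.06×10^6
Re > 4000 → turbulent; ε/D = 0.00453
Haaland: f = 0.02962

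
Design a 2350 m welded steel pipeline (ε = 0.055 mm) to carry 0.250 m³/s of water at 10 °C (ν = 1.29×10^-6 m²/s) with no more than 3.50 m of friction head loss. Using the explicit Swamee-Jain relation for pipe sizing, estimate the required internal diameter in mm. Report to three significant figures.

Swamee-Jain (Type III): D = 0.66·[ε^1.25·(LQ²/(gh_f))^4.75 + ν·Q^9.4·(L/(gh_f))^5.2]^0.04
LQ²/(gh_f) = 4.278; L/(gh_f) = 68.44
Term 1 = ε^1.25·(…)^4.75 = 0.00472; Term 2 = ν·Q^9.4·(…)^5.2 = 0.00988
D = 0.66·(0.00472 + 0.00988)^0.04 = 0.5573 m = 557 mm
Check: V = 1.02 m/s, Re = 4.43×10^5, f = 0.01466, h_f = 3.31 m ≈ 3.50 m ✓

D ≈ 557 mm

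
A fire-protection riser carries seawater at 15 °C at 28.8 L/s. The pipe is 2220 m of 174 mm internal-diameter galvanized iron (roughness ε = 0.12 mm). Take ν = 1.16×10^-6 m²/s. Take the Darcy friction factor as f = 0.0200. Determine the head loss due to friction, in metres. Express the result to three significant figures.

V = 4Q/(πD²) = 4·0.0288/(π·0.174²) = 1.211 m/s
h_f = f(L/D)V²/(2g) = 0.02000·(2220/0.174)·1.211²/(2·9.81) = 19.08 m

h_f ≈ 19.1 m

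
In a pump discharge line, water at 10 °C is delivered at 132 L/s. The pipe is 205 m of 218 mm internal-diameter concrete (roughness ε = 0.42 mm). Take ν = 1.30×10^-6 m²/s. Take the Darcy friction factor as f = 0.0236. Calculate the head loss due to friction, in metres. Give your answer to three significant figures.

V = 4Q/(πD²) = 4·0.132/(π·0.218²) = 3.536 m/s
h_f = f(L/D)V²/(2g) = 0.02360·(205/0.218)·3.536²/(2·9.81) = 14.15 m

h_f ≈ 14.1 m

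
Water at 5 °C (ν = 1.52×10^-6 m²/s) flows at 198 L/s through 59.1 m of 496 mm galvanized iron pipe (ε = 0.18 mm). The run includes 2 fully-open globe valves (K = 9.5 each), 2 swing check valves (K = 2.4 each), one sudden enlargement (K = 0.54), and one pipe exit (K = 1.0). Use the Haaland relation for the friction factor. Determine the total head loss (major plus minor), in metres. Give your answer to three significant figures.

V = 4Q/(πD²) = 1.025 m/s; V²/2g = 0.05352 m
Re = 3.34×10^5, ε/D = 3.63×10^-4 → f = 0.01708 (Haaland)
Major: h_f = f(L/D)·V²/2g = 0.01708·119.2·0.05352 = 0.1089 m
Minor: ΣK = 25.3; h_m = ΣK·V²/2g = 1.356 m
Total H_L = 0.1089 + 1.356 = 1.465 m

H_L ≈ 1.47 m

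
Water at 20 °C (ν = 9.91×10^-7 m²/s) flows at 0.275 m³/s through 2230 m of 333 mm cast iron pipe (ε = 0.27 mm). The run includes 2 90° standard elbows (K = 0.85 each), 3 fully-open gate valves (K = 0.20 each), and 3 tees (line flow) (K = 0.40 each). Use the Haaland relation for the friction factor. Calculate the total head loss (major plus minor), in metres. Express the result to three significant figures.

V = 4Q/(πD²) = 3.158 m/s; V²/2g = 0.5082 m
Re = 1.06×10^6, ε/D = 8.11×10^-4 → f = 0.01900 (Haaland)
Major: h_f = f(L/D)·V²/2g = 0.01900·6697·0.5082 = 64.66 m
Minor: ΣK = 3.50; h_m = ΣK·V²/2g = 1.779 m
Total H_L = 64.66 + 1.779 = 66.44 m

H_L ≈ 66.4 m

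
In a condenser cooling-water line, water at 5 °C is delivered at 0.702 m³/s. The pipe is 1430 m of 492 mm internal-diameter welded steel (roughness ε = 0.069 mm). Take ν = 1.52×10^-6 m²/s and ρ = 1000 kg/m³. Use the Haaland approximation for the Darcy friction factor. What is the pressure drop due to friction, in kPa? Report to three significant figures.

Δp ≈ 272 kPa

V = 4Q/(πD²) = 4·0.702/(π·0.492²) = 3.692 m/s
Re = VD/ν = 3.692·0.492/1.52×10^-6 = 1.20×10^6 → turbulent
ε/D = 0.069/492 = 1.40×10^-4
Haaland: f = 0.01373
h_f = f(L/D)V²/(2g) = 0.01373·(1430/0.492)·3.692²/(2·9.81) = 27.73 m
Δp = ρg·h_f = 1000·9.81·27.73 = 272.0 kPa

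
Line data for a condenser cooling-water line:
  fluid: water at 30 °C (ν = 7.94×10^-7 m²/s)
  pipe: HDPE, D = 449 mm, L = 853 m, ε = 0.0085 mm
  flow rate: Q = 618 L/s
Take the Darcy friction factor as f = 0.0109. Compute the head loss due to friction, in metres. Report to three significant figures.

h_f ≈ 16.1 m

V = 4Q/(πD²) = 4·0.618/(π·0.449²) = 3.903 m/s
h_f = f(L/D)V²/(2g) = 0.01090·(853/0.449)·3.903²/(2·9.81) = 16.08 m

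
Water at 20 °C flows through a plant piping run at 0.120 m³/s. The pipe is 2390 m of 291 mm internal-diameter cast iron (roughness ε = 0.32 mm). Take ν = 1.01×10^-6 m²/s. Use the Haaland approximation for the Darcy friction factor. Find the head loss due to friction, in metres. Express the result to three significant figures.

V = 4Q/(πD²) = 4·0.120/(π·0.291²) = 1.804 m/s
Re = VD/ν = 1.804·0.291/1.01×10^-6 = 5.20×10^5 → turbulent
ε/D = 0.32/291 = 0.00110
Haaland: f = 0.02061
h_f = f(L/D)V²/(2g) = 0.02061·(2390/0.291)·1.804²/(2·9.81) = 28.08 m

h_f ≈ 28.1 m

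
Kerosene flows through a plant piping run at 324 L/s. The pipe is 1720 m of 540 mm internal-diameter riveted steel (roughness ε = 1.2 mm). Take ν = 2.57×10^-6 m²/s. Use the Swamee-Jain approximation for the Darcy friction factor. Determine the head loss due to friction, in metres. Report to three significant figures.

V = 4Q/(πD²) = 4·0.324/(π·0.540²) = 1.415 m/s
Re = VD/ν = 1.415·0.540/2.57×10^-6 = 2.97×10^5 → turbulent
ε/D = 1.2/540 = 0.00222
Swamee-Jain: f = 0.02480
h_f = f(L/D)V²/(2g) = 0.02480·(1720/0.540)·1.415²/(2·9.81) = 8.059 m

h_f ≈ 8.06 m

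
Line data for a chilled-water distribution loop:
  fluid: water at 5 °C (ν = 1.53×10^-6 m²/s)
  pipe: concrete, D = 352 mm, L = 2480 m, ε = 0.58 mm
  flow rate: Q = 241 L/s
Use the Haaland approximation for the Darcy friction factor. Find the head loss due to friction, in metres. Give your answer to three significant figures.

h_f ≈ 49.8 m

V = 4Q/(πD²) = 4·0.241/(π·0.352²) = 2.477 m/s
Re = VD/ν = 2.477·0.352/1.53×10^-6 = 5.70×10^5 → turbulent
ε/D = 0.58/352 = 0.00165
Haaland: f = 0.02263
h_f = f(L/D)V²/(2g) = 0.02263·(2480/0.352)·2.477²/(2·9.81) = 49.84 m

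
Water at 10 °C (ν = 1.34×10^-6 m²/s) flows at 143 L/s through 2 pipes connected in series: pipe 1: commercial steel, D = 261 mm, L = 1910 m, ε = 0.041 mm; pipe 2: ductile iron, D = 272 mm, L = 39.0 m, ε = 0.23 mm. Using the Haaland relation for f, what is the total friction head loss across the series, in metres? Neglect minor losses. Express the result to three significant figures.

H ≈ 40.3 m

Pipe 1: V = 2.673 m/s, Re = 5.21×10^5, ε/D = 1.57×10^-4, f = 0.01482, h_1 = f(L/D)V²/2g = 39.48 m
Pipe 2: V = 2.461 m/s, Re = 5.00×10^5, ε/D = 8.46×10^-4, f = 0.01948, h_2 = f(L/D)V²/2g = 0.8623 m
Series → Q common, losses add: H = Σh = 40.34 m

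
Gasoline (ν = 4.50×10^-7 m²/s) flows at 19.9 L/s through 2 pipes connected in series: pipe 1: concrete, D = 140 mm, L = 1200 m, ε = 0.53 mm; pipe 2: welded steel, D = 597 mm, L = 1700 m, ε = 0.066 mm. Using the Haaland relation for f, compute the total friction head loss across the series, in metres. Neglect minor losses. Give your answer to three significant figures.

Pipe 1: V = 1.293 m/s, Re = 4.02×10^5, ε/D = 0.00379, f = 0.02828, h_1 = f(L/D)V²/2g = 20.65 m
Pipe 2: V = 0.07109 m/s, Re = 9.43×10^4, ε/D = 1.11×10^-4, f = 0.01852, h_2 = f(L/D)V²/2g = 0.01358 m
Series → Q common, losses add: H = Σh = 20.66 m

H ≈ 20.7 m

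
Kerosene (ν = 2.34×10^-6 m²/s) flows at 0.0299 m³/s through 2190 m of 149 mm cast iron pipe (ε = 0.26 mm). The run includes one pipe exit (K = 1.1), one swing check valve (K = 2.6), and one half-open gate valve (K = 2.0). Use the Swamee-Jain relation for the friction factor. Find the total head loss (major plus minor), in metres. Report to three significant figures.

V = 4Q/(πD²) = 1.715 m/s; V²/2g = 0.1499 m
Re = 1.09×10^5, ε/D = 0.00174 → f = 0.02450 (Swamee-Jain)
Major: h_f = f(L/D)·V²/2g = 0.02450·14698·0.1499 = 53.97 m
Minor: ΣK = 5.70; h_m = ΣK·V²/2g = 0.8543 m
Total H_L = 53.97 + 0.8543 = 54.83 m

H_L ≈ 54.8 m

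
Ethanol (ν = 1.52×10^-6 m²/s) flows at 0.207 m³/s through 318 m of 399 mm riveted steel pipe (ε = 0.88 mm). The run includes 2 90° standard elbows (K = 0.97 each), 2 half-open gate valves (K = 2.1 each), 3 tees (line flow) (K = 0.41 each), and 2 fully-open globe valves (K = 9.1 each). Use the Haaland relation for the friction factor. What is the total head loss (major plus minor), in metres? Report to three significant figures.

V = 4Q/(πD²) = 1.656 m/s; V²/2g = 0.1397 m
Re = 4.35×10^5, ε/D = 0.00221 → f = 0.02444 (Haaland)
Major: h_f = f(L/D)·V²/2g = 0.02444·797.0·0.1397 = 2.720 m
Minor: ΣK = 25.6; h_m = ΣK·V²/2g = 3.572 m
Total H_L = 2.720 + 3.572 = 6.292 m

H_L ≈ 6.29 m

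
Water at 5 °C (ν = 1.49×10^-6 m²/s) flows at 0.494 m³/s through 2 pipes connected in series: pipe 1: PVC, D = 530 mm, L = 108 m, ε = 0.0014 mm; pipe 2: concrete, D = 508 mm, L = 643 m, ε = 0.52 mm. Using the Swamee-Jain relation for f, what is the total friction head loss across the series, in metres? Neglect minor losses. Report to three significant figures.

H ≈ 8.37 m

Pipe 1: V = 2.239 m/s, Re = 7.96×10^5, ε/D = 2.64×10^-6, f = 0.01212, h_1 = f(L/D)V²/2g = 0.6313 m
Pipe 2: V = 2.437 m/s, Re = 8.31×10^5, ε/D = 0.00102, f = 0.02020, h_2 = f(L/D)V²/2g = 7.743 m
Series → Q common, losses add: H = Σh = 8.374 m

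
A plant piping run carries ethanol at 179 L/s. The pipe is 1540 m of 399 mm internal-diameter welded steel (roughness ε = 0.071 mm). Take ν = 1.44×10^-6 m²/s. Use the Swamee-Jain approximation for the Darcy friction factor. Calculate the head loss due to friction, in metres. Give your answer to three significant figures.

V = 4Q/(πD²) = 4·0.179/(π·0.399²) = 1.432 m/s
Re = VD/ν = 1.432·0.399/1.44×10^-6 = 3.97×10^5 → turbulent
ε/D = 0.071/399 = 1.78×10^-4
Swamee-Jain: f = 0.01565
h_f = f(L/D)V²/(2g) = 0.01565·(1540/0.399)·1.432²/(2·9.81) = 6.308 m

h_f ≈ 6.31 m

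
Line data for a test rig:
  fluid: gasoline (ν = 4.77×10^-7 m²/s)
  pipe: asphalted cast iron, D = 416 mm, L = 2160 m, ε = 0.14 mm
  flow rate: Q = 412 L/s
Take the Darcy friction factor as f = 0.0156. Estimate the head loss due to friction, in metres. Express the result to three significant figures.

h_f ≈ 37.9 m

V = 4Q/(πD²) = 4·0.412/(π·0.416²) = 3.031 m/s
h_f = f(L/D)V²/(2g) = 0.01560·(2160/0.416)·3.031²/(2·9.81) = 37.93 m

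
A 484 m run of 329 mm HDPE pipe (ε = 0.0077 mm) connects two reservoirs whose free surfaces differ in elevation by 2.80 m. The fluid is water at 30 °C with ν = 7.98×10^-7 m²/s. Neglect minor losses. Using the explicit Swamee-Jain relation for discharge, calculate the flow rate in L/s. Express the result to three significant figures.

Q ≈ 145 L/s

Swamee-Jain (Type II): Q = -0.965·√(gD⁵h_f/L)·ln[ε/(3.7D) + √(3.17ν²L/(gD³h_f))]
√(gD⁵h_f/L) = √(9.81·0.329⁵·2.80/484) = 0.01479
ε/(3.7D) = 6.33×10^-6; √(3.17ν²L/(gD³h_f)) = 3.16×10^-5
Q = -0.965·0.01479·ln(3.793×10^-5) = 0.1453 m³/s
Check: V = 1.71 m/s, Re = 7.05×10^5, f = 0.01277, h_f = 2.80 m ≈ 2.80 m ✓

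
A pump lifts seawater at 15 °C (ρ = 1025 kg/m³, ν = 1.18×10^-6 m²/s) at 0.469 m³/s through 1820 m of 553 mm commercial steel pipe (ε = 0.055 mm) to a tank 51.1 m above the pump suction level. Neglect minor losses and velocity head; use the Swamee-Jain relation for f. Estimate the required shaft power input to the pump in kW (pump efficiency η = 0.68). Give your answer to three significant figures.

P_shaft ≈ 415 kW

V = 4Q/(πD²) = 1.953 m/s; Re = 9.15×10^5; ε/D = 9.95×10^-5; f = 0.01360
h_f = f(L/D)V²/2g = 8.700 m
Total head H = z + h_f = 51.1 + 8.700 = 59.80 m
P_hyd = ρgQH = 1025·9.81·0.469·59.80 = 282.0 kW
P_shaft = P_hyd/η = 282.0/0.68 = 414.7 kW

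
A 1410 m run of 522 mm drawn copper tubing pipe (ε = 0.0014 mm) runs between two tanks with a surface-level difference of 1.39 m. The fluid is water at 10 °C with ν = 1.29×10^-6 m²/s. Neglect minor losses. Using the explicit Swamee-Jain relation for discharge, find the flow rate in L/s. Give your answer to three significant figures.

Swamee-Jain (Type II): Q = -0.965·√(gD⁵h_f/L)·ln[ε/(3.7D) + √(3.17ν²L/(gD³h_f))]
√(gD⁵h_f/L) = √(9.81·0.522⁵·1.39/1410) = 0.01936
ε/(3.7D) = 7.25×10^-7; √(3.17ν²L/(gD³h_f)) = 6.19×10^-5
Q = -0.965·0.01936·ln(6.265×10^-5) = 0.1808 m³/s
Check: V = 0.845 m/s, Re = 3.42×10^5, f = 0.01406, h_f = 1.38 m ≈ 1.39 m ✓

Q ≈ 181 L/s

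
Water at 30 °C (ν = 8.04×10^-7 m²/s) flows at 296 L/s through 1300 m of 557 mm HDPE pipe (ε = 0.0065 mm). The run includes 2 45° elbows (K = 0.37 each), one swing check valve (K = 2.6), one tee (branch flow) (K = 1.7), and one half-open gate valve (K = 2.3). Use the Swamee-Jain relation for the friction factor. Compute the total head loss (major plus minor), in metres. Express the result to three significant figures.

V = 4Q/(πD²) = 1.215 m/s; V²/2g = 0.07521 m
Re = 8.42×10^5, ε/D = 1.17×10^-5 → f = 0.01221 (Swamee-Jain)
Major: h_f = f(L/D)·V²/2g = 0.01221·2334·0.07521 = 2.143 m
Minor: ΣK = 7.34; h_m = ΣK·V²/2g = 0.5521 m
Total H_L = 2.143 + 0.5521 = 2.695 m

H_L ≈ 2.70 m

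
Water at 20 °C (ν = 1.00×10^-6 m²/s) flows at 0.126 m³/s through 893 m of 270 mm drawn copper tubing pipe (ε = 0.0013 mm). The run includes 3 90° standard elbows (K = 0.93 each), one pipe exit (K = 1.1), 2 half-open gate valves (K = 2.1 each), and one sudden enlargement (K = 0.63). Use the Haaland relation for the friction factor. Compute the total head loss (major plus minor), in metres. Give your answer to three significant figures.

V = 4Q/(πD²) = 2.201 m/s; V²/2g = 0.2468 m
Re = 5.94×10^5, ε/D = 4.81×10^-6 → f = 0.01273 (Haaland)
Major: h_f = f(L/D)·V²/2g = 0.01273·3307·0.2468 = 10.39 m
Minor: ΣK = 8.72; h_m = ΣK·V²/2g = 2.152 m
Total H_L = 10.39 + 2.152 = 12.54 m

H_L ≈ 12.5 m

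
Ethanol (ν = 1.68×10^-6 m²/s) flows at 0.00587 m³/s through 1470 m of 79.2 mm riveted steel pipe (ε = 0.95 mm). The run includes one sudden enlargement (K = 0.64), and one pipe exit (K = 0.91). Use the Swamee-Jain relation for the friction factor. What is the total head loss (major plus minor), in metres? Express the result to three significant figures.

H_L ≈ 56.0 m

V = 4Q/(πD²) = 1.192 m/s; V²/2g = 0.07236 m
Re = 5.62×10^4, ε/D = 0.0120 → f = 0.04164 (Swamee-Jain)
Major: h_f = f(L/D)·V²/2g = 0.04164·18561·0.07236 = 55.93 m
Minor: ΣK = 1.55; h_m = ΣK·V²/2g = 0.1122 m
Total H_L = 55.93 + 0.1122 = 56.04 m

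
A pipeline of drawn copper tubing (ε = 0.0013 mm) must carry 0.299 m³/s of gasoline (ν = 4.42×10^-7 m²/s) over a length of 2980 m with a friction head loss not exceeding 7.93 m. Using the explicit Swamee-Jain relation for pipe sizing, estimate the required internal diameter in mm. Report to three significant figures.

Swamee-Jain (Type III): D = 0.66·[ε^1.25·(LQ²/(gh_f))^4.75 + ν·Q^9.4·(L/(gh_f))^5.2]^0.04
LQ²/(gh_f) = 3.425; L/(gh_f) = 38.31
Term 1 = ε^1.25·(…)^4.75 = 1.52×10^-5; Term 2 = ν·Q^9.4·(…)^5.2 = 8.91×10^-4
D = 0.66·(1.52×10^-5 + 8.91×10^-4)^0.04 = 0.4987 m = 499 mm
Check: V = 1.53 m/s, Re = 1.73×10^6, f = 0.01070, h_f = 7.64 m ≈ 7.93 m ✓

D ≈ 499 mm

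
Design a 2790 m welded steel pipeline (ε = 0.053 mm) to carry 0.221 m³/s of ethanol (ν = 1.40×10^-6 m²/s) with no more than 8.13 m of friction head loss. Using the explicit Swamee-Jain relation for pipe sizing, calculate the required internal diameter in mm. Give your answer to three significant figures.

D ≈ 465 mm

Swamee-Jain (Type III): D = 0.66·[ε^1.25·(LQ²/(gh_f))^4.75 + ν·Q^9.4·(L/(gh_f))^5.2]^0.04
LQ²/(gh_f) = 1.709; L/(gh_f) = 34.98
Term 1 = ε^1.25·(…)^4.75 = 5.76×10^-5; Term 2 = ν·Q^9.4·(…)^5.2 = 1.03×10^-4
D = 0.66·(5.76×10^-5 + 1.03×10^-4)^0.04 = 0.4653 m = 465 mm
Check: V = 1.30 m/s, Re = 4.32×10^5, f = 0.01487, h_f = 7.68 m ≈ 8.13 m ✓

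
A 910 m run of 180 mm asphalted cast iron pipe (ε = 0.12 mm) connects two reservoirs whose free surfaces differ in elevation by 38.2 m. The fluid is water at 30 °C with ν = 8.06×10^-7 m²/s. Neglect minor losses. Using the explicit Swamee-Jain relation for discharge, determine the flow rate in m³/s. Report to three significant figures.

Q ≈ 0.0721 m³/s

Swamee-Jain (Type II): Q = -0.965·√(gD⁵h_f/L)·ln[ε/(3.7D) + √(3.17ν²L/(gD³h_f))]
√(gD⁵h_f/L) = √(9.81·0.180⁵·38.2/910) = 0.008821
ε/(3.7D) = 1.80×10^-4; √(3.17ν²L/(gD³h_f)) = 2.93×10^-5
Q = -0.965·0.008821·ln(2.095×10^-4) = 0.07211 m³/s
Check: V = 2.83 m/s, Re = 6.33×10^5, f = 0.01858, h_f = 38.4 m ≈ 38.2 m ✓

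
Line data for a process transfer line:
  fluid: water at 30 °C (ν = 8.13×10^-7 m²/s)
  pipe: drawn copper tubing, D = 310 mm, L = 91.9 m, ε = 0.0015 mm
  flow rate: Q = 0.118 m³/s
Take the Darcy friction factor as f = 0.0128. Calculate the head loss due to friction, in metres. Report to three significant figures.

h_f ≈ 0.473 m

V = 4Q/(πD²) = 4·0.118/(π·0.310²) = 1.563 m/s
h_f = f(L/D)V²/(2g) = 0.01280·(91.9/0.310)·1.563²/(2·9.81) = 0.4727 m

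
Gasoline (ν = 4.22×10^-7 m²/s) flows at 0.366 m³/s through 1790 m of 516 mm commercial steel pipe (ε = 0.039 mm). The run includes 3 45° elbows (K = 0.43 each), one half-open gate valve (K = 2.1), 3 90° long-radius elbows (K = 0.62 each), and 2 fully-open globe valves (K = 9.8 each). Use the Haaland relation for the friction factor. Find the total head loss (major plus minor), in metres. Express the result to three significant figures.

H_L ≈ 10.5 m

V = 4Q/(πD²) = 1.750 m/s; V²/2g = 0.1561 m
Re = 2.14×10^6, ε/D = 7.56×10^-5 → f = 0.01223 (Haaland)
Major: h_f = f(L/D)·V²/2g = 0.01223·3469·0.1561 = 6.622 m
Minor: ΣK = 24.9; h_m = ΣK·V²/2g = 3.880 m
Total H_L = 6.622 + 3.880 = 10.50 m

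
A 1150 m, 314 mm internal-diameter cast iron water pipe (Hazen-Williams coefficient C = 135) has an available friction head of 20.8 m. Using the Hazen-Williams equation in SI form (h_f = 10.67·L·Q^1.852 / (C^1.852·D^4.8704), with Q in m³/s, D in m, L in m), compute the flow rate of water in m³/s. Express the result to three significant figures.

Q ≈ 0.205 m³/s

Rearranging: Q = [h_f·C^1.852·D^4.8704 / (10.67·L)]^(1/1.852)
Q = [20.8·135^1.852·0.314^4.8704 / (10.67·1150)]^0.540 = 0.2048 m³/s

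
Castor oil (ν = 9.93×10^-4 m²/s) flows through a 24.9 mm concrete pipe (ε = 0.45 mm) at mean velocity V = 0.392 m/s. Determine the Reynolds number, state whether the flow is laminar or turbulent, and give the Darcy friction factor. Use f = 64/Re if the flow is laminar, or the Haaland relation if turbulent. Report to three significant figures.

Re = VD/ν = 0.3920·0.0249/9.93×10^-4 = 9.83
Re < 2300 → laminar → f = 64/Re = 6.511

Re ≈ 9.83; laminar; f = 64/Re ≈ 6.51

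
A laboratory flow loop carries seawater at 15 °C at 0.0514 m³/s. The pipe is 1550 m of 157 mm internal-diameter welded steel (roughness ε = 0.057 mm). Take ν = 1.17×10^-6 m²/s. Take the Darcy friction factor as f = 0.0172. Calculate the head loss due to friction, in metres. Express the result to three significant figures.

V = 4Q/(πD²) = 4·0.0514/(π·0.157²) = 2.655 m/s
h_f = f(L/D)V²/(2g) = 0.01720·(1550/0.157)·2.655²/(2·9.81) = 61.01 m

h_f ≈ 61.0 m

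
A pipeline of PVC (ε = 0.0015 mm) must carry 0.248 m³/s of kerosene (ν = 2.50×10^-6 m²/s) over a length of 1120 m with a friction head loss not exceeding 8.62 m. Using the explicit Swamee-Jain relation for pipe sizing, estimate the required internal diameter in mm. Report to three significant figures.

Swamee-Jain (Type III): D = 0.66·[ε^1.25·(LQ²/(gh_f))^4.75 + ν·Q^9.4·(L/(gh_f))^5.2]^0.04
LQ²/(gh_f) = 0.8146; L/(gh_f) = 13.24
Term 1 = ε^1.25·(…)^4.75 = 1.98×10^-8; Term 2 = ν·Q^9.4·(…)^5.2 = 3.47×10^-6
D = 0.66·(1.98×10^-8 + 3.47×10^-6)^0.04 = 0.3993 m = 399 mm
Check: V = 1.98 m/s, Re = 3.16×10^5, f = 0.01428, h_f = 8.01 m ≈ 8.62 m ✓

D ≈ 399 mm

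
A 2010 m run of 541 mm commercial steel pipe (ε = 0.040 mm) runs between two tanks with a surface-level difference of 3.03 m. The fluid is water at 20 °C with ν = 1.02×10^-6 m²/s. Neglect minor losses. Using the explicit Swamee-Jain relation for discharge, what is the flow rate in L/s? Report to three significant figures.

Q ≈ 247 L/s

Swamee-Jain (Type II): Q = -0.965·√(gD⁵h_f/L)·ln[ε/(3.7D) + √(3.17ν²L/(gD³h_f))]
√(gD⁵h_f/L) = √(9.81·0.541⁵·3.03/2010) = 0.02618
ε/(3.7D) = 2.00×10^-5; √(3.17ν²L/(gD³h_f)) = 3.75×10^-5
Q = -0.965·0.02618·ln(5.751×10^-5) = 0.2467 m³/s
Check: V = 1.07 m/s, Re = 5.69×10^5, f = 0.01393, h_f = 3.04 m ≈ 3.03 m ✓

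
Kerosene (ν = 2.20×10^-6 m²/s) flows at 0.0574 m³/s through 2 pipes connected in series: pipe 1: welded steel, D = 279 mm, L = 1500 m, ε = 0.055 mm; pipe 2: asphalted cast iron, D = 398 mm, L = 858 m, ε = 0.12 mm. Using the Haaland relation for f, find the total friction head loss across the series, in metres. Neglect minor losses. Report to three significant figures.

H ≈ 4.86 m

Pipe 1: V = 0.9389 m/s, Re = 1.19×10^5, ε/D = 1.97×10^-4, f = 0.01819, h_1 = f(L/D)V²/2g = 4.394 m
Pipe 2: V = 0.4614 m/s, Re = 8.35×10^4, ε/D = 3.02×10^-4, f = 0.01976, h_2 = f(L/D)V²/2g = 0.4621 m
Series → Q common, losses add: H = Σh = 4.856 m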